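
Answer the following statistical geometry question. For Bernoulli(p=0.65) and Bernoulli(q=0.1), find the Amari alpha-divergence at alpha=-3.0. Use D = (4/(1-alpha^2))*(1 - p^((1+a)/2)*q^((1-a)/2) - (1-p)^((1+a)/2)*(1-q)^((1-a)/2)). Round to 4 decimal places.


Amari alpha-divergence:
D = (4/(1-alpha^2))*(1 - p^((1+a)/2)*q^((1-a)/2) - (1-p)^((1+a)/2)*(1-q)^((1-a)/2)).
alpha = -3.0, p = 0.65, q = 0.1.
e1 = (1+alpha)/2 = -1.0, e2 = (1-alpha)/2 = 2.0.
t1 = p^e1 * q^e2 = 0.65^-1.0 * 0.1^2.0 = 0.015385.
t2 = (1-p)^e1 * (1-q)^e2 = 0.35^-1.0 * 0.9^2.0 = 2.314286.
4/(1-alpha^2) = -0.5.
D = -0.5*(1 - 0.015385 - 2.314286) = 0.6648

0.6648


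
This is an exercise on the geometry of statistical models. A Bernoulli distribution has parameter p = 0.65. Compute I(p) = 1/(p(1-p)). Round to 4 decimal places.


For Bernoulli(p), Fisher information is I(p) = 1/(p*(1-p)).
p = 0.65, 1-p = 0.35.
p*(1-p) = 0.2275.
I(p) = 1/0.2275 = 4.3956

4.3956


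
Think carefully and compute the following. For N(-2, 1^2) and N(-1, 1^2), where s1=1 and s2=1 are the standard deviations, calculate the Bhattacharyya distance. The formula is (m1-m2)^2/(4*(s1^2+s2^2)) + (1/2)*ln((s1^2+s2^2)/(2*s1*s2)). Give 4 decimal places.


Bhattacharyya distance between two Gaussians:
DB = (m1-m2)^2/(4*(s1^2+s2^2)) + (1/2)*ln((s1^2+s2^2)/(2*s1*s2)).
(m1-m2)^2 = (-1)^2 = 1.
s1^2+s2^2 = 1 + 1 = 2.
term1 = 1/8 = 0.125.
term2 = 0.5*ln(2/2.0) = 0.0.
DB = 0.125 + 0.0 = 0.1250

0.1250


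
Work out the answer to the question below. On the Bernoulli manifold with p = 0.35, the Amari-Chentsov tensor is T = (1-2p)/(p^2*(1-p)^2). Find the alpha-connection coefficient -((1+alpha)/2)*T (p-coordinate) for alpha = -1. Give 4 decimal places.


Skewness (Amari-Chentsov) tensor: T = (1-2p)/(p^2*(1-p)^2).
p = 0.35, 1-2p = 0.3, p^2 = 0.1225, (1-p)^2 = 0.4225.
T = 0.3/(0.1225 * 0.4225) = 5.796401.
In the p-coordinate, Gamma^(alpha) = Gamma^(0) - (alpha/2)*T with Gamma^(0) = (1/2)*g'(p) = -T/2,
so Gamma^(alpha) = -((1+alpha)/2)*T.
alpha = -1, -(1+alpha)/2 = 0.0.
Gamma = 0.0 * 5.796401 = 0.0000

0.0000


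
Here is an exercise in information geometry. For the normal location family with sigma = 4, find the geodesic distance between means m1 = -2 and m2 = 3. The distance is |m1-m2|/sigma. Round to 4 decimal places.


On the fixed-variance normal subfamily, geodesic distance = |m1-m2|/sigma.
|-2 - 3| = 5.
sigma = 4.
d = 5/4 = 1.2500

1.2500


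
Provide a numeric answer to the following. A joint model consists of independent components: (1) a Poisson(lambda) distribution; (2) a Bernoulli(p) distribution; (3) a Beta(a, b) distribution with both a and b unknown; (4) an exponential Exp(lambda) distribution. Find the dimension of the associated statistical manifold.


The dimension of a statistical manifold equals the number of free
(independent) real parameters of the model. For a product of independent
blocks the parameter counts add.
- Poisson (lambda): 1.
- Bernoulli (p): 1.
- Beta (a, b): 2.
- exponential (lambda): 1.
Total = 1 + 1 + 2 + 1 = 5.
Dimension = 5

5


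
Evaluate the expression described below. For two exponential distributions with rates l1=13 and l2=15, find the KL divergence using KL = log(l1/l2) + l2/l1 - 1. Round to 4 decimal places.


KL divergence for exponential family:
KL = log(l1/l2) + l2/l1 - 1.
log(13/15) = -0.143101.
15/13 = 1.153846.
KL = -0.143101 + 1.153846 - 1 = 0.0107

0.0107


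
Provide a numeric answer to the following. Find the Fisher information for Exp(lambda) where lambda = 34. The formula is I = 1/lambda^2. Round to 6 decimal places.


Fisher information for exponential: I(lambda) = 1/lambda^2.
lambda = 34, lambda^2 = 1156.
I = 1/1156 = 0.000865

0.000865


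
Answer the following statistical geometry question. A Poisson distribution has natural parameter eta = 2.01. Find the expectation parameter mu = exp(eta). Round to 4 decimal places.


Expectation parameter for Poisson exponential family:
mu = exp(eta).
eta = 2.01.
mu = exp(2.01) = 7.4633

7.4633


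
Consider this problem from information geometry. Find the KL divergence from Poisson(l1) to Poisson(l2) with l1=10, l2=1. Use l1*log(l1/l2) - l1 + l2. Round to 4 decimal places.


KL divergence for Poisson:
KL = l1*log(l1/l2) - l1 + l2.
l1 = 10, l2 = 1.
log(10/1) = 2.302585.
l1*log(l1/l2) = 10 * 2.302585 = 23.025851.
KL = 23.025851 - 10 + 1 = 14.0259

14.0259


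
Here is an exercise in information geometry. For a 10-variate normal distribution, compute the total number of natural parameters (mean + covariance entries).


Exponential family dimension calculation:
For 10-dim MVN: mean has 10 params, covariance has 10*11/2 = 55 unique entries.
Total dim = 10 + 55 = 65.

65


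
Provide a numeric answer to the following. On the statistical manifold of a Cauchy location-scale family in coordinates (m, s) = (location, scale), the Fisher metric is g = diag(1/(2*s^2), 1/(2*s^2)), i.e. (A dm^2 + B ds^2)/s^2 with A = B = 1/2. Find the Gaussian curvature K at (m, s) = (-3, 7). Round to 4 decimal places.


The metric has the form g = (A dm^2 + B ds^2)/s^2 with A = 1/2, B = 1/2.
Substitute u = sqrt(A/B)*m: g = B*(du^2 + ds^2)/s^2, i.e. B times the
Poincare upper half-plane metric, which has constant Gaussian curvature -1.
Scaling a 2D metric by a constant c divides the Gaussian curvature by c,
so K = -1/B = -1/(1/2) = -2.0000 everywhere (the point (m, s) = (-3, 7) is irrelevant:
the curvature is constant).
The requested Gaussian curvature is K = -2.0000.

-2.0000


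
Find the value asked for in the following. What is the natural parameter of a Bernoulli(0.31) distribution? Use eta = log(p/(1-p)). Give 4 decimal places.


Natural parameter for Bernoulli: eta = log(p/(1-p)).
p = 0.31, 1-p = 0.69.
p/(1-p) = 0.449275.
eta = log(0.449275) = -0.8001

-0.8001


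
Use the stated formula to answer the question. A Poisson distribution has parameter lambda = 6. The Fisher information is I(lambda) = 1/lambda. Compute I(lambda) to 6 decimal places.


Fisher information for Poisson: I(lambda) = 1/lambda.
lambda = 6.
I(lambda) = 1/6 = 0.166667

0.166667


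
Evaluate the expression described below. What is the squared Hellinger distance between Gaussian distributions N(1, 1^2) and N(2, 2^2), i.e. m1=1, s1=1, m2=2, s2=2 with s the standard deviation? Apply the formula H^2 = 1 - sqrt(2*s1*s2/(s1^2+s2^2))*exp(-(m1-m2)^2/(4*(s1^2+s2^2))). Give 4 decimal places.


Squared Hellinger distance for Gaussians:
H^2 = 1 - sqrt(2*s1*s2/(s1^2+s2^2)) * exp(-(m1-m2)^2/(4*(s1^2+s2^2))).
s1^2 = 1, s2^2 = 4, s1^2+s2^2 = 5.
sqrt(2*1*2/(5)) = 0.894427.
(m1-m2)^2 = (-1)^2 = 1.
exp(-1/(4*5)) = exp(-0.05) = 0.951229.
H^2 = 1 - 0.894427*0.951229 = 0.1492

0.1492


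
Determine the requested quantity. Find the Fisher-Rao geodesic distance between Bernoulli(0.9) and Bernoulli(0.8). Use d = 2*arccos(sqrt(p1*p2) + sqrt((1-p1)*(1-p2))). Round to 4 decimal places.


Geodesic distance on Bernoulli manifold:
d(p1,p2) = 2*arccos(sqrt(p1*p2) + sqrt((1-p1)*(1-p2))).
sqrt(p1*p2) = sqrt(0.9*0.8) = 0.848528.
sqrt((1-p1)*(1-p2)) = sqrt(0.1*0.2) = 0.141421.
arg = 0.848528 + 0.141421 = 0.989949.
d = 2*arccos(0.989949) = 0.2838

0.2838


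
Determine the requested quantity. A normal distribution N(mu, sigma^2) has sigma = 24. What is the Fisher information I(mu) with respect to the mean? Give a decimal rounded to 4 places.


The Fisher information for the mean of a normal distribution is I(mu) = 1/sigma^2.
sigma = 24, so sigma^2 = 576.
I(mu) = 1/576 = 0.0017

0.0017


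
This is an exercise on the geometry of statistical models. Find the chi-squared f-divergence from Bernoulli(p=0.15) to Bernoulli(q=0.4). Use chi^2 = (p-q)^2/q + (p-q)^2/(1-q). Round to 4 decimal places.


Chi-squared divergence between Bernoulli distributions:
chi^2 = (p-q)^2/q + (p-q)^2/(1-q).
p = 0.15, q = 0.4, p-q = -0.25.
(p-q)^2 = 0.0625.
term1 = 0.0625/0.4 = 0.15625.
term2 = 0.0625/0.6 = 0.104167.
chi^2 = 0.15625 + 0.104167 = 0.2604

0.2604


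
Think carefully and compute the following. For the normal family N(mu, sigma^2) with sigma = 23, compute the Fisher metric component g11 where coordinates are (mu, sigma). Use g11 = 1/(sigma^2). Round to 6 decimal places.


For the 2-parameter normal family, the Fisher metric has:
  g11 = 1/sigma^2, g22 = 2/sigma^2.
sigma = 23, sigma^2 = 529.
g11 = 0.001890

0.001890


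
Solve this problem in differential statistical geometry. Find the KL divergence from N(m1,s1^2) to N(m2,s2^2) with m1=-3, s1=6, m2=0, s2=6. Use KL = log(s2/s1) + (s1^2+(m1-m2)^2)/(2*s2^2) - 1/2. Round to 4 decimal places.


KL divergence between normal distributions:
KL = log(s2/s1) + (s1^2 + (m1-m2)^2)/(2*s2^2) - 1/2.
log(6/6) = 0.0.
(6^2 + (-3-0)^2)/(2*6^2) = (36 + 9)/72 = 0.625.
KL = 0.0 + 0.625 - 0.5 = 0.1250

0.1250


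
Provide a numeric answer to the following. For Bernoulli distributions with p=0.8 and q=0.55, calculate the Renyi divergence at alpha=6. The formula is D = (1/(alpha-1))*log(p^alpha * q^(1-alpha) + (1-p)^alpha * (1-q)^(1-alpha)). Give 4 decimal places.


Renyi divergence of order alpha between Bernoulli distributions:
D = (1/(alpha-1))*log(p^alpha * q^(1-alpha) + (1-p)^alpha * (1-q)^(1-alpha)).
alpha = 6, p = 0.8, q = 0.55.
p^alpha * q^(1-alpha) = 0.8^6 * 0.55^-5 = 5.208666.
(1-p)^alpha * (1-q)^(1-alpha) = 0.2^6 * 0.45^-5 = 0.003468.
sum = 5.208666 + 0.003468 = 5.212134.
D = (1/5)*log(5.212134) = 0.3302

0.3302


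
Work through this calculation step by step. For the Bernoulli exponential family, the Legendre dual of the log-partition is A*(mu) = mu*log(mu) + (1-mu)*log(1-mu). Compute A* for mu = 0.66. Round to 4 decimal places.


Legendre transform for Bernoulli:
A*(mu) = mu*log(mu) + (1-mu)*log(1-mu).
mu = 0.66, 1-mu = 0.34.
mu*log(mu) = 0.66*log(0.66) = -0.27424.
(1-mu)*log(1-mu) = 0.34*log(0.34) = -0.366795.
A* = -0.27424 + -0.366795 = -0.6410

-0.6410


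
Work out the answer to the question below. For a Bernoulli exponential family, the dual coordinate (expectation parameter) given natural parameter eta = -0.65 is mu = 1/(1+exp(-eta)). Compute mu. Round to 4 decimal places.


Dual coordinate (expectation parameter) for Bernoulli:
mu = 1/(1+exp(-eta)).
eta = -0.65.
exp(-eta) = exp(0.65) = 1.915541.
mu = 1/(1+1.915541) = 0.3430

0.3430


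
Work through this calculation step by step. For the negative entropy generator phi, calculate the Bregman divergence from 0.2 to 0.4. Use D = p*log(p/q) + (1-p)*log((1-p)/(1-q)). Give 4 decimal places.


Bregman divergence with negative entropy generator:
D = p*log(p/q) + (1-p)*log((1-p)/(1-q)).
p = 0.2, q = 0.4.
p*log(p/q) = 0.2*log(0.2/0.4) = -0.138629.
(1-p)*log((1-p)/(1-q)) = 0.8*log(0.8/0.6) = 0.230146.
D = -0.138629 + 0.230146 = 0.0915

0.0915


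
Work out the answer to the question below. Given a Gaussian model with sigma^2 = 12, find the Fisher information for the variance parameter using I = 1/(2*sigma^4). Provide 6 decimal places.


Fisher information for variance: I(sigma^2) = 1/(2*sigma^4).
sigma^2 = 12, so sigma^4 = 144.
I = 1/(2*144) = 1/288 = 0.003472

0.003472


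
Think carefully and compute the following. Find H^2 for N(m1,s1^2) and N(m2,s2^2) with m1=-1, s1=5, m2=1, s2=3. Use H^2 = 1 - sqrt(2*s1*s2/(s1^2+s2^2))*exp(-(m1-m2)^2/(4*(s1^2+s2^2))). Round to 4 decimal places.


Squared Hellinger distance for Gaussians:
H^2 = 1 - sqrt(2*s1*s2/(s1^2+s2^2)) * exp(-(m1-m2)^2/(4*(s1^2+s2^2))).
s1^2 = 25, s2^2 = 9, s1^2+s2^2 = 34.
sqrt(2*5*3/(34)) = 0.939336.
(m1-m2)^2 = (-2)^2 = 4.
exp(-4/(4*34)) = exp(-0.029412) = 0.971017.
H^2 = 1 - 0.939336*0.971017 = 0.0879

0.0879


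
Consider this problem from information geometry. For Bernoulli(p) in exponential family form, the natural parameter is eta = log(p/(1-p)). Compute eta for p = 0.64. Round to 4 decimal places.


Natural parameter for Bernoulli: eta = log(p/(1-p)).
p = 0.64, 1-p = 0.36.
p/(1-p) = 1.777778.
eta = log(1.777778) = 0.5754

0.5754


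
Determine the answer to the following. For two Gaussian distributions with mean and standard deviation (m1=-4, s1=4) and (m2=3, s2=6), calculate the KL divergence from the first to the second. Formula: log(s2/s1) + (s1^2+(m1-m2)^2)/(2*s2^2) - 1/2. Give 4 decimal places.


KL divergence between normal distributions:
KL = log(s2/s1) + (s1^2 + (m1-m2)^2)/(2*s2^2) - 1/2.
log(6/4) = 0.405465.
(4^2 + (-4-3)^2)/(2*6^2) = (16 + 49)/72 = 0.902778.
KL = 0.405465 + 0.902778 - 0.5 = 0.8082

0.8082


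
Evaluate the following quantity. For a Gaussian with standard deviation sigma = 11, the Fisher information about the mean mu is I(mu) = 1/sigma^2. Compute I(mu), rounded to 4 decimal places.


The Fisher information for the mean of a normal distribution is I(mu) = 1/sigma^2.
sigma = 11, so sigma^2 = 121.
I(mu) = 1/121 = 0.0083

0.0083


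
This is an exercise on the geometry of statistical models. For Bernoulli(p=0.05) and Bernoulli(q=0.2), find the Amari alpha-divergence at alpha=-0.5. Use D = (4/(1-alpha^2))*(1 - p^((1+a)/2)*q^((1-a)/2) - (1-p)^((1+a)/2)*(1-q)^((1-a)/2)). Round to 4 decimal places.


Amari alpha-divergence:
D = (4/(1-alpha^2))*(1 - p^((1+a)/2)*q^((1-a)/2) - (1-p)^((1+a)/2)*(1-q)^((1-a)/2)).
alpha = -0.5, p = 0.05, q = 0.2.
e1 = (1+alpha)/2 = 0.25, e2 = (1-alpha)/2 = 0.75.
t1 = p^e1 * q^e2 = 0.05^0.25 * 0.2^0.75 = 0.141421.
t2 = (1-p)^e1 * (1-q)^e2 = 0.95^0.25 * 0.8^0.75 = 0.835119.
4/(1-alpha^2) = 5.333333.
D = 5.333333*(1 - 0.141421 - 0.835119) = 0.1251

0.1251


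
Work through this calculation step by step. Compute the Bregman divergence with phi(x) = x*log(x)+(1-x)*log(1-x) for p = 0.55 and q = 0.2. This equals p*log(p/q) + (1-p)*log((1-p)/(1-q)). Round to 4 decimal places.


Bregman divergence with negative entropy generator:
D = p*log(p/q) + (1-p)*log((1-p)/(1-q)).
p = 0.55, q = 0.2.
p*log(p/q) = 0.55*log(0.55/0.2) = 0.556381.
(1-p)*log((1-p)/(1-q)) = 0.45*log(0.45/0.8) = -0.258914.
D = 0.556381 + -0.258914 = 0.2975

0.2975


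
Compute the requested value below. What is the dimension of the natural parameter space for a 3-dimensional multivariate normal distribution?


Exponential family dimension calculation:
For 3-dim MVN: mean has 3 params, covariance has 3*4/2 = 6 unique entries.
Total dim = 3 + 6 = 9.

9


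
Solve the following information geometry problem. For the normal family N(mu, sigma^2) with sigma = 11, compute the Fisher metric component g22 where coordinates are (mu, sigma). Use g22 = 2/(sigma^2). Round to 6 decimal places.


For the 2-parameter normal family, the Fisher metric has:
  g11 = 1/sigma^2, g22 = 2/sigma^2.
sigma = 11, sigma^2 = 121.
g22 = 0.016529

0.016529


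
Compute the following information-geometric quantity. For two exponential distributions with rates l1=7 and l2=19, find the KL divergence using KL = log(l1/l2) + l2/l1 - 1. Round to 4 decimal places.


KL divergence for exponential family:
KL = log(l1/l2) + l2/l1 - 1.
log(7/19) = -0.998529.
19/7 = 2.714286.
KL = -0.998529 + 2.714286 - 1 = 0.7158

0.7158


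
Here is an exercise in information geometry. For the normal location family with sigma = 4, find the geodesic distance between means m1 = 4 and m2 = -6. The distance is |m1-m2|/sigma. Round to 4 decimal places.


On the fixed-variance normal subfamily, geodesic distance = |m1-m2|/sigma.
|4 - -6| = 10.
sigma = 4.
d = 10/4 = 2.5000

2.5000


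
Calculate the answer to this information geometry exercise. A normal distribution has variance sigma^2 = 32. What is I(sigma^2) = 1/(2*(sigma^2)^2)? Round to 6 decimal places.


Fisher information for variance: I(sigma^2) = 1/(2*sigma^4).
sigma^2 = 32, so sigma^4 = 1024.
I = 1/(2*1024) = 1/2048 = 0.000488

0.000488


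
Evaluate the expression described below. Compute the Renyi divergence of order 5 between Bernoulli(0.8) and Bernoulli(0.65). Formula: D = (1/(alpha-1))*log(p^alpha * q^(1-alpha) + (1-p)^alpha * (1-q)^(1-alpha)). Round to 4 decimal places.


Renyi divergence of order alpha between Bernoulli distributions:
D = (1/(alpha-1))*log(p^alpha * q^(1-alpha) + (1-p)^alpha * (1-q)^(1-alpha)).
alpha = 5, p = 0.8, q = 0.65.
p^alpha * q^(1-alpha) = 0.8^5 * 0.65^-4 = 1.835678.
(1-p)^alpha * (1-q)^(1-alpha) = 0.2^5 * 0.35^-4 = 0.021324.
sum = 1.835678 + 0.021324 = 1.857002.
D = (1/4)*log(1.857002) = 0.1547

0.1547


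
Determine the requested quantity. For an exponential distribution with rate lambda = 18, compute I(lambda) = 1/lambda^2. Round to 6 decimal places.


Fisher information for exponential: I(lambda) = 1/lambda^2.
lambda = 18, lambda^2 = 324.
I = 1/324 = 0.003086

0.003086


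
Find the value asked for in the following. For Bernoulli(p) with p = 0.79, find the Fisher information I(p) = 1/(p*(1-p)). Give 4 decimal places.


For Bernoulli(p), Fisher information is I(p) = 1/(p*(1-p)).
p = 0.79, 1-p = 0.21.
p*(1-p) = 0.1659.
I(p) = 1/0.1659 = 6.0277

6.0277


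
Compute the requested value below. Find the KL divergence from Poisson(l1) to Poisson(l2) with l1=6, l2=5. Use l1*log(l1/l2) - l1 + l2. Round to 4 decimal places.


KL divergence for Poisson:
KL = l1*log(l1/l2) - l1 + l2.
l1 = 6, l2 = 5.
log(6/5) = 0.182322.
l1*log(l1/l2) = 6 * 0.182322 = 1.093929.
KL = 1.093929 - 6 + 5 = 0.0939

0.0939


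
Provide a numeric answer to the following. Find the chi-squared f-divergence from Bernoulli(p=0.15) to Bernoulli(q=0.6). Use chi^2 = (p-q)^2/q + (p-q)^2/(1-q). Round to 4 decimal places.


Chi-squared divergence between Bernoulli distributions:
chi^2 = (p-q)^2/q + (p-q)^2/(1-q).
p = 0.15, q = 0.6, p-q = -0.45.
(p-q)^2 = 0.2025.
term1 = 0.2025/0.6 = 0.3375.
term2 = 0.2025/0.4 = 0.50625.
chi^2 = 0.3375 + 0.50625 = 0.8437

0.8437


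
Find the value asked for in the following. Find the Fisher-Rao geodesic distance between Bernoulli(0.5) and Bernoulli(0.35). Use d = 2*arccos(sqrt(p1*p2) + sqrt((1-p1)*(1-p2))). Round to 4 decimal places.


Geodesic distance on Bernoulli manifold:
d(p1,p2) = 2*arccos(sqrt(p1*p2) + sqrt((1-p1)*(1-p2))).
sqrt(p1*p2) = sqrt(0.5*0.35) = 0.41833.
sqrt((1-p1)*(1-p2)) = sqrt(0.5*0.65) = 0.570088.
arg = 0.41833 + 0.570088 = 0.988418.
d = 2*arccos(0.988418) = 0.3047

0.3047


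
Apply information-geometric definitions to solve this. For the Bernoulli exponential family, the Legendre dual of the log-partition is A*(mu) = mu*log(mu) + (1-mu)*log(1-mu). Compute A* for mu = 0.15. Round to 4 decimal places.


Legendre transform for Bernoulli:
A*(mu) = mu*log(mu) + (1-mu)*log(1-mu).
mu = 0.15, 1-mu = 0.85.
mu*log(mu) = 0.15*log(0.15) = -0.284568.
(1-mu)*log(1-mu) = 0.85*log(0.85) = -0.138141.
A* = -0.284568 + -0.138141 = -0.4227

-0.4227


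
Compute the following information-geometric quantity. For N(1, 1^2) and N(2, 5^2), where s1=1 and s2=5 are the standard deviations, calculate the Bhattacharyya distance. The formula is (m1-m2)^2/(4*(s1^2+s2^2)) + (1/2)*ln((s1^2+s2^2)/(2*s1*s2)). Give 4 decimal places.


Bhattacharyya distance between two Gaussians:
DB = (m1-m2)^2/(4*(s1^2+s2^2)) + (1/2)*ln((s1^2+s2^2)/(2*s1*s2)).
(m1-m2)^2 = (-1)^2 = 1.
s1^2+s2^2 = 1 + 25 = 26.
term1 = 1/104 = 0.009615.
term2 = 0.5*ln(26/10.0) = 0.477756.
DB = 0.009615 + 0.477756 = 0.4874

0.4874


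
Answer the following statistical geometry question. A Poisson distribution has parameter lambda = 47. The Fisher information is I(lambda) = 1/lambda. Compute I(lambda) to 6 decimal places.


Fisher information for Poisson: I(lambda) = 1/lambda.
lambda = 47.
I(lambda) = 1/47 = 0.021277

0.021277


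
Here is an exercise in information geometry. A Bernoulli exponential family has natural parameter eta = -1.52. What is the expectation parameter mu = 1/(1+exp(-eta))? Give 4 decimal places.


Dual coordinate (expectation parameter) for Bernoulli:
mu = 1/(1+exp(-eta)).
eta = -1.52.
exp(-eta) = exp(1.52) = 4.572225.
mu = 1/(1+4.572225) = 0.1795

0.1795


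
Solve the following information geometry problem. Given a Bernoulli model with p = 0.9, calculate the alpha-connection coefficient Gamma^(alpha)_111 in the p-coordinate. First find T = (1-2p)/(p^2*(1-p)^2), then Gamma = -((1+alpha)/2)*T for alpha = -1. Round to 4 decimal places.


Skewness (Amari-Chentsov) tensor: T = (1-2p)/(p^2*(1-p)^2).
p = 0.9, 1-2p = -0.8, p^2 = 0.81, (1-p)^2 = 0.01.
T = -0.8/(0.81 * 0.01) = -98.765432.
In the p-coordinate, Gamma^(alpha) = Gamma^(0) - (alpha/2)*T with Gamma^(0) = (1/2)*g'(p) = -T/2,
so Gamma^(alpha) = -((1+alpha)/2)*T.
alpha = -1, -(1+alpha)/2 = 0.0.
Gamma = 0.0 * -98.765432 = 0.0000

0.0000


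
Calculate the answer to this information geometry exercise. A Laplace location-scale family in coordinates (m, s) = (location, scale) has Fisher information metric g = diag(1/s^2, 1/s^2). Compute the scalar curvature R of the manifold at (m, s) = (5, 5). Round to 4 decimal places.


The metric has the form g = (A dm^2 + B ds^2)/s^2 with A = 1, B = 1.
Substitute u = sqrt(A/B)*m: g = B*(du^2 + ds^2)/s^2, i.e. B times the
Poincare upper half-plane metric, which has constant Gaussian curvature -1.
Scaling a 2D metric by a constant c divides the Gaussian curvature by c,
so K = -1/B = -1/(1) = -1.0000 everywhere (the point (m, s) = (5, 5) is irrelevant:
the curvature is constant).
Scalar curvature in dimension 2: R = 2K = -2/(1) = -2.0000.

-2.0000


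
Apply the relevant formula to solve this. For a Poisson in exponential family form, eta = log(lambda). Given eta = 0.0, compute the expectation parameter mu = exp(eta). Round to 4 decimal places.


Expectation parameter for Poisson exponential family:
mu = exp(eta).
eta = 0.0.
mu = exp(0.0) = 1.0000

1.0000


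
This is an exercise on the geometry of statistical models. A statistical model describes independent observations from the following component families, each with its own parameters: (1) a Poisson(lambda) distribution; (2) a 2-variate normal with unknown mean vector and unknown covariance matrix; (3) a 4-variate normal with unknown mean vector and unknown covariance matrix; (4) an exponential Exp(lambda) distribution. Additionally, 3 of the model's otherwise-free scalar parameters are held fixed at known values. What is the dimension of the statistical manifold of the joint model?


The dimension of a statistical manifold equals the number of free
(independent) real parameters of the model. For a product of independent
blocks the parameter counts add.
- Poisson (lambda): 1.
- 2-variate normal: 2 (mean) + 2*3/2 = 3 (symmetric covariance) = 5.
- 4-variate normal: 4 (mean) + 4*5/2 = 10 (symmetric covariance) = 14.
- exponential (lambda): 1.
Total = 1 + 5 + 14 + 1 = 21.
3 parameter(s) fixed at known values: 21 - 3 = 18.
Dimension = 18

18


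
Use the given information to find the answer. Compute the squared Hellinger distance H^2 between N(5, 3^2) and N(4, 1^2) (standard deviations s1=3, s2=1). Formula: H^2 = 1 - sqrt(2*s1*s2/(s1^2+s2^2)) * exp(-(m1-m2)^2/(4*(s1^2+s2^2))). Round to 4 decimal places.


Squared Hellinger distance for Gaussians:
H^2 = 1 - sqrt(2*s1*s2/(s1^2+s2^2)) * exp(-(m1-m2)^2/(4*(s1^2+s2^2))).
s1^2 = 9, s2^2 = 1, s1^2+s2^2 = 10.
sqrt(2*3*1/(10)) = 0.774597.
(m1-m2)^2 = (1)^2 = 1.
exp(-1/(4*10)) = exp(-0.025) = 0.97531.
H^2 = 1 - 0.774597*0.97531 = 0.2445

0.2445


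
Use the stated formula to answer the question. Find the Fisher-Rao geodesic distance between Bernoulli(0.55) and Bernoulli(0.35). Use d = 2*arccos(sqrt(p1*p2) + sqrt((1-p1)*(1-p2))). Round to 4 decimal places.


Geodesic distance on Bernoulli manifold:
d(p1,p2) = 2*arccos(sqrt(p1*p2) + sqrt((1-p1)*(1-p2))).
sqrt(p1*p2) = sqrt(0.55*0.35) = 0.438748.
sqrt((1-p1)*(1-p2)) = sqrt(0.45*0.65) = 0.540833.
arg = 0.438748 + 0.540833 = 0.979581.
d = 2*arccos(0.979581) = 0.4049

0.4049


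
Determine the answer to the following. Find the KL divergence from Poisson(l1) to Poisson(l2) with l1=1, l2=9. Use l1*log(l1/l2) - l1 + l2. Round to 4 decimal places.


KL divergence for Poisson:
KL = l1*log(l1/l2) - l1 + l2.
l1 = 1, l2 = 9.
log(1/9) = -2.197225.
l1*log(l1/l2) = 1 * -2.197225 = -2.197225.
KL = -2.197225 - 1 + 9 = 5.8028

5.8028


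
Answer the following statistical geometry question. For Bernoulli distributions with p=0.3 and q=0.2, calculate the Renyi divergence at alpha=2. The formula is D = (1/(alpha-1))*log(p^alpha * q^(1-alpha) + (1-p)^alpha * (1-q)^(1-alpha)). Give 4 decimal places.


Renyi divergence of order alpha between Bernoulli distributions:
D = (1/(alpha-1))*log(p^alpha * q^(1-alpha) + (1-p)^alpha * (1-q)^(1-alpha)).
alpha = 2, p = 0.3, q = 0.2.
p^alpha * q^(1-alpha) = 0.3^2 * 0.2^-1 = 0.45.
(1-p)^alpha * (1-q)^(1-alpha) = 0.7^2 * 0.8^-1 = 0.6125.
sum = 0.45 + 0.6125 = 1.0625.
D = (1/1)*log(1.0625) = 0.0606

0.0606


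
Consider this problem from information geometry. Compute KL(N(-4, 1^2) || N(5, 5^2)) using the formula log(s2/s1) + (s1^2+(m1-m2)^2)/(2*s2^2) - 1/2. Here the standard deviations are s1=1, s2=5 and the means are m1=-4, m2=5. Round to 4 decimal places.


KL divergence between normal distributions:
KL = log(s2/s1) + (s1^2 + (m1-m2)^2)/(2*s2^2) - 1/2.
log(5/1) = 1.609438.
(1^2 + (-4-5)^2)/(2*5^2) = (1 + 81)/50 = 1.64.
KL = 1.609438 + 1.64 - 0.5 = 2.7494

2.7494


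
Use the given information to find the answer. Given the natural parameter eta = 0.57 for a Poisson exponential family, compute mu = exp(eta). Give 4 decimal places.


Expectation parameter for Poisson exponential family:
mu = exp(eta).
eta = 0.57.
mu = exp(0.57) = 1.7683

1.7683


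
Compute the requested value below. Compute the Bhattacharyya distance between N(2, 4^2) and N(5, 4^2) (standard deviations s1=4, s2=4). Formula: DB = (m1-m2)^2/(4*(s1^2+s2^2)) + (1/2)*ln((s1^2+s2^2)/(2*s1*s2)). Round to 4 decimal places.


Bhattacharyya distance between two Gaussians:
DB = (m1-m2)^2/(4*(s1^2+s2^2)) + (1/2)*ln((s1^2+s2^2)/(2*s1*s2)).
(m1-m2)^2 = (-3)^2 = 9.
s1^2+s2^2 = 16 + 16 = 32.
term1 = 9/128 = 0.070312.
term2 = 0.5*ln(32/32.0) = 0.0.
DB = 0.070312 + 0.0 = 0.0703

0.0703


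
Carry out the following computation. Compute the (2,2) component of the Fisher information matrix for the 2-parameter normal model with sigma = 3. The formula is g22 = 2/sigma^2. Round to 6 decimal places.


For the 2-parameter normal family, the Fisher metric has:
  g11 = 1/sigma^2, g22 = 2/sigma^2.
sigma = 3, sigma^2 = 9.
g22 = 0.222222

0.222222


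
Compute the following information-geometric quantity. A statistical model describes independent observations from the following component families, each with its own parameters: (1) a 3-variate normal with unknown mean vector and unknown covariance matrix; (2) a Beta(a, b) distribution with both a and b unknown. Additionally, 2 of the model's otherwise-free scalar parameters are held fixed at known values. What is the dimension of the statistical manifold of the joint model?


The dimension of a statistical manifold equals the number of free
(independent) real parameters of the model. For a product of independent
blocks the parameter counts add.
- 3-variate normal: 3 (mean) + 3*4/2 = 6 (symmetric covariance) = 9.
- Beta (a, b): 2.
Total = 9 + 2 = 11.
2 parameter(s) fixed at known values: 11 - 2 = 9.
Dimension = 9

9


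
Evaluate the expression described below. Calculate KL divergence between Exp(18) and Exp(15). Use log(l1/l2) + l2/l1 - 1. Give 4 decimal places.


KL divergence for exponential family:
KL = log(l1/l2) + l2/l1 - 1.
log(18/15) = 0.182322.
15/18 = 0.833333.
KL = 0.182322 + 0.833333 - 1 = 0.0157

0.0157


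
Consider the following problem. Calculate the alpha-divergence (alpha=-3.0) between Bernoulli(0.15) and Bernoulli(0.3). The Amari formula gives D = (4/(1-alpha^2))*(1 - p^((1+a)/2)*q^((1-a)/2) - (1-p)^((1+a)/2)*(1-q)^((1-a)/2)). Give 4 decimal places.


Amari alpha-divergence:
D = (4/(1-alpha^2))*(1 - p^((1+a)/2)*q^((1-a)/2) - (1-p)^((1+a)/2)*(1-q)^((1-a)/2)).
alpha = -3.0, p = 0.15, q = 0.3.
e1 = (1+alpha)/2 = -1.0, e2 = (1-alpha)/2 = 2.0.
t1 = p^e1 * q^e2 = 0.15^-1.0 * 0.3^2.0 = 0.6.
t2 = (1-p)^e1 * (1-q)^e2 = 0.85^-1.0 * 0.7^2.0 = 0.576471.
4/(1-alpha^2) = -0.5.
D = -0.5*(1 - 0.6 - 0.576471) = 0.0882

0.0882


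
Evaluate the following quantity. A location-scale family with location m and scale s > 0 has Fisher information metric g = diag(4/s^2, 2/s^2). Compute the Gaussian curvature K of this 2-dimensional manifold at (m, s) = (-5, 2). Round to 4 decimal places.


The metric has the form g = (A dm^2 + B ds^2)/s^2 with A = 4, B = 2.
Substitute u = sqrt(A/B)*m: g = B*(du^2 + ds^2)/s^2, i.e. B times the
Poincare upper half-plane metric, which has constant Gaussian curvature -1.
Scaling a 2D metric by a constant c divides the Gaussian curvature by c,
so K = -1/B = -1/(2) = -0.5000 everywhere (the point (m, s) = (-5, 2) is irrelevant:
the curvature is constant).
The requested Gaussian curvature is K = -0.5000.

-0.5000


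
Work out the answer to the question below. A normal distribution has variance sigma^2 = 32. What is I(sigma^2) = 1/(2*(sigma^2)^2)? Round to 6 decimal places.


Fisher information for variance: I(sigma^2) = 1/(2*sigma^4).
sigma^2 = 32, so sigma^4 = 1024.
I = 1/(2*1024) = 1/2048 = 0.000488

0.000488


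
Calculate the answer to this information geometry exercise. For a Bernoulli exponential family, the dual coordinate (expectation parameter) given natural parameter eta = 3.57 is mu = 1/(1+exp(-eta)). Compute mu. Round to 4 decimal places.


Dual coordinate (expectation parameter) for Bernoulli:
mu = 1/(1+exp(-eta)).
eta = 3.57.
exp(-eta) = exp(-3.57) = 0.028156.
mu = 1/(1+0.028156) = 0.9726

0.9726


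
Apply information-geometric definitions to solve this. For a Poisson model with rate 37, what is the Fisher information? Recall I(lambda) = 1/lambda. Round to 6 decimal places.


Fisher information for Poisson: I(lambda) = 1/lambda.
lambda = 37.
I(lambda) = 1/37 = 0.027027

0.027027


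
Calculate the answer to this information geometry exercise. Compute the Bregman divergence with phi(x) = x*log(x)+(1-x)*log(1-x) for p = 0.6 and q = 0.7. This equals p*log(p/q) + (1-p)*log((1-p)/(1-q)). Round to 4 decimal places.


Bregman divergence with negative entropy generator:
D = p*log(p/q) + (1-p)*log((1-p)/(1-q)).
p = 0.6, q = 0.7.
p*log(p/q) = 0.6*log(0.6/0.7) = -0.09249.
(1-p)*log((1-p)/(1-q)) = 0.4*log(0.4/0.3) = 0.115073.
D = -0.09249 + 0.115073 = 0.0226

0.0226


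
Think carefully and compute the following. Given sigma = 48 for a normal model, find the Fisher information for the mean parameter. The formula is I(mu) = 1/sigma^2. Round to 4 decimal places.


The Fisher information for the mean of a normal distribution is I(mu) = 1/sigma^2.
sigma = 48, so sigma^2 = 2304.
I(mu) = 1/2304 = 0.0004

0.0004


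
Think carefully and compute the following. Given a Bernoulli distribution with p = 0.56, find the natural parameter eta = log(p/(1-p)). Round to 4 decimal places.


Natural parameter for Bernoulli: eta = log(p/(1-p)).
p = 0.56, 1-p = 0.44.
p/(1-p) = 1.272727.
eta = log(1.272727) = 0.2412

0.2412


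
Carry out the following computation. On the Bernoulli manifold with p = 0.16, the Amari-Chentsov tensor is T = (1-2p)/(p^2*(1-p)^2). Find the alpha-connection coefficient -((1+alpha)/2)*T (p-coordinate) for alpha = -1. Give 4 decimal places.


Skewness (Amari-Chentsov) tensor: T = (1-2p)/(p^2*(1-p)^2).
p = 0.16, 1-2p = 0.68, p^2 = 0.0256, (1-p)^2 = 0.7056.
T = 0.68/(0.0256 * 0.7056) = 37.645266.
In the p-coordinate, Gamma^(alpha) = Gamma^(0) - (alpha/2)*T with Gamma^(0) = (1/2)*g'(p) = -T/2,
so Gamma^(alpha) = -((1+alpha)/2)*T.
alpha = -1, -(1+alpha)/2 = 0.0.
Gamma = 0.0 * 37.645266 = 0.0000

0.0000


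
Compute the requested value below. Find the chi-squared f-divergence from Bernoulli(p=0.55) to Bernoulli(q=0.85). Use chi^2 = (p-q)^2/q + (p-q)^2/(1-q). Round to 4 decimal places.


Chi-squared divergence between Bernoulli distributions:
chi^2 = (p-q)^2/q + (p-q)^2/(1-q).
p = 0.55, q = 0.85, p-q = -0.3.
(p-q)^2 = 0.09.
term1 = 0.09/0.85 = 0.105882.
term2 = 0.09/0.15 = 0.6.
chi^2 = 0.105882 + 0.6 = 0.7059

0.7059


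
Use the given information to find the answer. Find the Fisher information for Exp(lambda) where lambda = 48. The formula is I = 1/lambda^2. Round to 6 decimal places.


Fisher information for exponential: I(lambda) = 1/lambda^2.
lambda = 48, lambda^2 = 2304.
I = 1/2304 = 0.000434

0.000434


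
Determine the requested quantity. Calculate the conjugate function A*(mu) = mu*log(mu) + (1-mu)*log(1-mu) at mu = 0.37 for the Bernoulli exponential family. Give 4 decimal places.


Legendre transform for Bernoulli:
A*(mu) = mu*log(mu) + (1-mu)*log(1-mu).
mu = 0.37, 1-mu = 0.63.
mu*log(mu) = 0.37*log(0.37) = -0.367873.
(1-mu)*log(1-mu) = 0.63*log(0.63) = -0.291082.
A* = -0.367873 + -0.291082 = -0.6590

-0.6590


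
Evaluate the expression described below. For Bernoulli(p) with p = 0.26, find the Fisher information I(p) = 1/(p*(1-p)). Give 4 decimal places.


For Bernoulli(p), Fisher information is I(p) = 1/(p*(1-p)).
p = 0.26, 1-p = 0.74.
p*(1-p) = 0.1924.
I(p) = 1/0.1924 = 5.1975

5.1975


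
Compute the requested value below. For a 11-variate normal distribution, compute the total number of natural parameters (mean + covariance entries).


Exponential family dimension calculation:
For 11-dim MVN: mean has 11 params, covariance has 11*12/2 = 66 unique entries.
Total dim = 11 + 66 = 77.

77


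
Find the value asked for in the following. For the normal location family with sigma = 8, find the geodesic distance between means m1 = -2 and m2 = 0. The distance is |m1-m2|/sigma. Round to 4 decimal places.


On the fixed-variance normal subfamily, geodesic distance = |m1-m2|/sigma.
|-2 - 0| = 2.
sigma = 8.
d = 2/8 = 0.2500

0.2500


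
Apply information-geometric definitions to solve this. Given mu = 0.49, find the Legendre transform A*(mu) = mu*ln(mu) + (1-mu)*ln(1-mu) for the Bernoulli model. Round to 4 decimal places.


Legendre transform for Bernoulli:
A*(mu) = mu*log(mu) + (1-mu)*log(1-mu).
mu = 0.49, 1-mu = 0.51.
mu*log(mu) = 0.49*log(0.49) = -0.349541.
(1-mu)*log(1-mu) = 0.51*log(0.51) = -0.343406.
A* = -0.349541 + -0.343406 = -0.6929

-0.6929


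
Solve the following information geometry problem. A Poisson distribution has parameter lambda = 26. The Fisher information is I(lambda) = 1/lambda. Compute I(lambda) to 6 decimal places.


Fisher information for Poisson: I(lambda) = 1/lambda.
lambda = 26.
I(lambda) = 1/26 = 0.038462

0.038462


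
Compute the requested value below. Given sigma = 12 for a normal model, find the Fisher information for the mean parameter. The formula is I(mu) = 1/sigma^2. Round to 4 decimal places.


The Fisher information for the mean of a normal distribution is I(mu) = 1/sigma^2.
sigma = 12, so sigma^2 = 144.
I(mu) = 1/144 = 0.0069

0.0069


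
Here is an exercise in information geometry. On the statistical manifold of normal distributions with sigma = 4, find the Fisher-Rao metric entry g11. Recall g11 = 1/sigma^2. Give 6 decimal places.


For the 2-parameter normal family, the Fisher metric has:
  g11 = 1/sigma^2, g22 = 2/sigma^2.
sigma = 4, sigma^2 = 16.
g11 = 0.062500

0.062500


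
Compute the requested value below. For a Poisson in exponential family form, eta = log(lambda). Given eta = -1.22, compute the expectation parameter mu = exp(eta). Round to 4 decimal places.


Expectation parameter for Poisson exponential family:
mu = exp(eta).
eta = -1.22.
mu = exp(-1.22) = 0.2952

0.2952


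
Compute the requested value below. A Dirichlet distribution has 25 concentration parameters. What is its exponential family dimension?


Exponential family dimension calculation:
Dirichlet with 25 components has 25 natural parameters.

25


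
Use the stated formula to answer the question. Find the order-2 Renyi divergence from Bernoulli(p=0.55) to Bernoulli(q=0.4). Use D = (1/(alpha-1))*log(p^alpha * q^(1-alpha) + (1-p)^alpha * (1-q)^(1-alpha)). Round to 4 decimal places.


Renyi divergence of order alpha between Bernoulli distributions:
D = (1/(alpha-1))*log(p^alpha * q^(1-alpha) + (1-p)^alpha * (1-q)^(1-alpha)).
alpha = 2, p = 0.55, q = 0.4.
p^alpha * q^(1-alpha) = 0.55^2 * 0.4^-1 = 0.75625.
(1-p)^alpha * (1-q)^(1-alpha) = 0.45^2 * 0.6^-1 = 0.3375.
sum = 0.75625 + 0.3375 = 1.09375.
D = (1/1)*log(1.09375) = 0.0896

0.0896


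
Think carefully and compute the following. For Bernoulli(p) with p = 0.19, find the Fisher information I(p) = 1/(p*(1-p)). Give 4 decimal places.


For Bernoulli(p), Fisher information is I(p) = 1/(p*(1-p)).
p = 0.19, 1-p = 0.81.
p*(1-p) = 0.1539.
I(p) = 1/0.1539 = 6.4977

6.4977


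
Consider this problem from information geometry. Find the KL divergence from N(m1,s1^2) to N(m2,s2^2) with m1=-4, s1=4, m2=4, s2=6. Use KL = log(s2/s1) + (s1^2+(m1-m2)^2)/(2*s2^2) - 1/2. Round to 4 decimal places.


KL divergence between normal distributions:
KL = log(s2/s1) + (s1^2 + (m1-m2)^2)/(2*s2^2) - 1/2.
log(6/4) = 0.405465.
(4^2 + (-4-4)^2)/(2*6^2) = (16 + 64)/72 = 1.111111.
KL = 0.405465 + 1.111111 - 0.5 = 1.0166

1.0166


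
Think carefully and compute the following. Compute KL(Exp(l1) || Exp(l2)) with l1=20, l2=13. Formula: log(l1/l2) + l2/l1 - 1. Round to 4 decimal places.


KL divergence for exponential family:
KL = log(l1/l2) + l2/l1 - 1.
log(20/13) = 0.430783.
13/20 = 0.65.
KL = 0.430783 + 0.65 - 1 = 0.0808

0.0808


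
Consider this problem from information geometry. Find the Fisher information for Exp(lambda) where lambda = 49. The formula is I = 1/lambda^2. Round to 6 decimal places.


Fisher information for exponential: I(lambda) = 1/lambda^2.
lambda = 49, lambda^2 = 2401.
I = 1/2401 = 0.000416

0.000416


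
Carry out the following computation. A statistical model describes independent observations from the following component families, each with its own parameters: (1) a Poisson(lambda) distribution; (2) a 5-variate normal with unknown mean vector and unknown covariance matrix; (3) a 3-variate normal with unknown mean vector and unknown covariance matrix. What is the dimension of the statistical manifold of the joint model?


The dimension of a statistical manifold equals the number of free
(independent) real parameters of the model. For a product of independent
blocks the parameter counts add.
- Poisson (lambda): 1.
- 5-variate normal: 5 (mean) + 5*6/2 = 15 (symmetric covariance) = 20.
- 3-variate normal: 3 (mean) + 3*4/2 = 6 (symmetric covariance) = 9.
Total = 1 + 20 + 9 = 30.
Dimension = 30

30


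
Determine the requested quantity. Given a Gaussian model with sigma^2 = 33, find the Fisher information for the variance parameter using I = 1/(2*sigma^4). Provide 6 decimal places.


Fisher information for variance: I(sigma^2) = 1/(2*sigma^4).
sigma^2 = 33, so sigma^4 = 1089.
I = 1/(2*1089) = 1/2178 = 0.000459

0.000459


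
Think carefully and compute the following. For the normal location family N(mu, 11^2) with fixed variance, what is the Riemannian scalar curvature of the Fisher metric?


This family has a single free parameter, so its statistical manifold
is 1-dimensional. The Riemann curvature tensor of any 1-dimensional
Riemannian manifold vanishes identically, so R = 0.

0


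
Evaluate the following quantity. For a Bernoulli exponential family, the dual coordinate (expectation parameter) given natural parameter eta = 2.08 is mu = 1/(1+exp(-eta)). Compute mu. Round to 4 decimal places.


Dual coordinate (expectation parameter) for Bernoulli:
mu = 1/(1+exp(-eta)).
eta = 2.08.
exp(-eta) = exp(-2.08) = 0.12493.
mu = 1/(1+0.12493) = 0.8889

0.8889


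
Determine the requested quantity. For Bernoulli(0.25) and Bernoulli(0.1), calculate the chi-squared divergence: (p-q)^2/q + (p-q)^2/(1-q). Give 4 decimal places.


Chi-squared divergence between Bernoulli distributions:
chi^2 = (p-q)^2/q + (p-q)^2/(1-q).
p = 0.25, q = 0.1, p-q = 0.15.
(p-q)^2 = 0.0225.
term1 = 0.0225/0.1 = 0.225.
term2 = 0.0225/0.9 = 0.025.
chi^2 = 0.225 + 0.025 = 0.2500

0.2500


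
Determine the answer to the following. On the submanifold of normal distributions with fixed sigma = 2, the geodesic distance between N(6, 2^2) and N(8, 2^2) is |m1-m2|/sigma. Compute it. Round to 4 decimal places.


On the fixed-variance normal subfamily, geodesic distance = |m1-m2|/sigma.
|6 - 8| = 2.
sigma = 2.
d = 2/2 = 1.0000

1.0000
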